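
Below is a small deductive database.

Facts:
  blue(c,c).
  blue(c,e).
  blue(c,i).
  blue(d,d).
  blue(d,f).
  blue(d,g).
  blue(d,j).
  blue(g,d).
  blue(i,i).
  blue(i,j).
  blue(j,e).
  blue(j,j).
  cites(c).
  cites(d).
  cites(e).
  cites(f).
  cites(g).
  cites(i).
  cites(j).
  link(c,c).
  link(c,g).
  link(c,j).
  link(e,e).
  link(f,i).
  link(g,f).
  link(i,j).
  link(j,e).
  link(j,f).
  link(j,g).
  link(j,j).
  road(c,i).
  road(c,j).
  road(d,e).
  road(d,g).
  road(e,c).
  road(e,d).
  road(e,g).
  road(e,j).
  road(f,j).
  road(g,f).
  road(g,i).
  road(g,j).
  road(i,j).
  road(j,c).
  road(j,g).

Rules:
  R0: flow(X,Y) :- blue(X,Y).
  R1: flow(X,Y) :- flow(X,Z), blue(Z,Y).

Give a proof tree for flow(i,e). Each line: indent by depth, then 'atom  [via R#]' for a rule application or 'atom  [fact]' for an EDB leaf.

flow(i,e)  [via R1]
  flow(i,j)  [via R0]
    blue(i,j)  [fact]
  blue(j,e)  [fact]

round 1: derive flow(c,c) via R0 from blue(c,c)
round 1: derive flow(c,e) via R0 from blue(c,e)
round 1: derive flow(c,i) via R0 from blue(c,i)
round 1: derive flow(d,d) via R0 from blue(d,d)
round 1: derive flow(d,f) via R0 from blue(d,f)
round 1: derive flow(d,g) via R0 from blue(d,g)
round 1: derive flow(d,j) via R0 from blue(d,j)
round 1: derive flow(g,d) via R0 from blue(g,d)
round 1: derive flow(i,i) via R0 from blue(i,i)
round 1: derive flow(i,j) via R0 from blue(i,j)
round 1: derive flow(j,e) via R0 from blue(j,e)
round 1: derive flow(j,j) via R0 from blue(j,j)
round 2: derive flow(c,j) via R1 from flow(c,i), blue(i,j)
round 2: derive flow(d,e) via R1 from flow(d,j), blue(j,e)
round 2: derive flow(g,f) via R1 from flow(g,d), blue(d,f)
round 2: derive flow(g,g) via R1 from flow(g,d), blue(d,g)
round 2: derive flow(g,j) via R1 from flow(g,d), blue(d,j)
round 2: derive flow(i,e) via R1 from flow(i,j), blue(j,e)
round 3: derive flow(g,e) via R1 from flow(g,j), blue(j,e)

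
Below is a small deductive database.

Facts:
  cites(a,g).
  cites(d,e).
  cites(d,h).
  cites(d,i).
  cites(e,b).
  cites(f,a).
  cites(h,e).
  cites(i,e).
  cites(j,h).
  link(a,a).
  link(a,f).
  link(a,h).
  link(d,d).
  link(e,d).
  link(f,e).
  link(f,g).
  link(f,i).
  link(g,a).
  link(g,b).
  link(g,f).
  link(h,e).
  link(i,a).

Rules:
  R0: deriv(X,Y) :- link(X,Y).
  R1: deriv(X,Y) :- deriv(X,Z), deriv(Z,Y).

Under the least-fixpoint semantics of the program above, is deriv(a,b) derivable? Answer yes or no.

round 1: derive deriv(a,a) via R0 from link(a,a)
round 1: derive deriv(a,f) via R0 from link(a,f)
round 1: derive deriv(a,h) via R0 from link(a,h)
round 1: derive deriv(d,d) via R0 from link(d,d)
round 1: derive deriv(e,d) via R0 from link(e,d)
round 1: derive deriv(f,e) via R0 from link(f,e)
round 1: derive deriv(f,g) via R0 from link(f,g)
round 1: derive deriv(f,i) via R0 from link(f,i)
round 1: derive deriv(g,a) via R0 from link(g,a)
round 1: derive deriv(g,b) via R0 from link(g,b)
round 1: derive deriv(g,f) via R0 from link(g,f)
round 1: derive deriv(h,e) via R0 from link(h,e)
round 1: derive deriv(i,a) via R0 from link(i,a)
round 2: derive deriv(a,e) via R1 from deriv(a,f), deriv(f,e)
round 2: derive deriv(a,g) via R1 from deriv(a,f), deriv(f,g)
round 2: derive deriv(a,i) via R1 from deriv(a,f), deriv(f,i)
round 2: derive deriv(f,a) via R1 from deriv(f,g), deriv(g,a)
round 2: derive deriv(f,b) via R1 from deriv(f,g), deriv(g,b)
round 2: derive deriv(f,d) via R1 from deriv(f,e), deriv(e,d)
round 2: derive deriv(f,f) via R1 from deriv(f,g), deriv(g,f)
round 2: derive deriv(g,e) via R1 from deriv(g,f), deriv(f,e)
round 2: derive deriv(g,g) via R1 from deriv(g,f), deriv(f,g)
round 2: derive deriv(g,h) via R1 from deriv(g,a), deriv(a,h)
round 2: derive deriv(g,i) via R1 from deriv(g,f), deriv(f,i)
round 2: derive deriv(h,d) via R1 from deriv(h,e), deriv(e,d)
round 2: derive deriv(i,f) via R1 from deriv(i,a), deriv(a,f)
round 2: derive deriv(i,h) via R1 from deriv(i,a), deriv(a,h)
round 3: derive deriv(a,b) via R1 from deriv(a,f), deriv(f,b)
round 3: derive deriv(a,d) via R1 from deriv(a,e), deriv(e,d)
round 3: derive deriv(f,h) via R1 from deriv(f,a), deriv(a,h)
round 3: derive deriv(g,d) via R1 from deriv(g,e), deriv(e,d)
round 3: derive deriv(i,b) via R1 from deriv(i,f), deriv(f,b)
round 3: derive deriv(i,d) via R1 from deriv(i,f), deriv(f,d)
round 3: derive deriv(i,e) via R1 from deriv(i,a), deriv(a,e)
round 3: derive deriv(i,g) via R1 from deriv(i,a), deriv(a,g)
round 3: derive deriv(i,i) via R1 from deriv(i,a), deriv(a,i)

yes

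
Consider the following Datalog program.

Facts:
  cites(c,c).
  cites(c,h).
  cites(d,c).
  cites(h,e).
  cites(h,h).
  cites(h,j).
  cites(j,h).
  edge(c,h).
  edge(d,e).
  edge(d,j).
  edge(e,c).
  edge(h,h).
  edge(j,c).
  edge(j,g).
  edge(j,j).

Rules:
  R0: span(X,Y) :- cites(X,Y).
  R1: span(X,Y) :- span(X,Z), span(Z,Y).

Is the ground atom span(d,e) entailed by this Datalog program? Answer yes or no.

round 1: derive span(c,c) via R0 from cites(c,c)
round 1: derive span(c,h) via R0 from cites(c,h)
round 1: derive span(d,c) via R0 from cites(d,c)
round 1: derive span(h,e) via R0 from cites(h,e)
round 1: derive span(h,h) via R0 from cites(h,h)
round 1: derive span(h,j) via R0 from cites(h,j)
round 1: derive span(j,h) via R0 from cites(j,h)
round 2: derive span(c,e) via R1 from span(c,h), span(h,e)
round 2: derive span(c,j) via R1 from span(c,h), span(h,j)
round 2: derive span(d,h) via R1 from span(d,c), span(c,h)
round 2: derive span(j,e) via R1 from span(j,h), span(h,e)
round 2: derive span(j,j) via R1 from span(j,h), span(h,j)
round 3: derive span(d,e) via R1 from span(d,c), span(c,e)
round 3: derive span(d,j) via R1 from span(d,c), span(c,j)

yes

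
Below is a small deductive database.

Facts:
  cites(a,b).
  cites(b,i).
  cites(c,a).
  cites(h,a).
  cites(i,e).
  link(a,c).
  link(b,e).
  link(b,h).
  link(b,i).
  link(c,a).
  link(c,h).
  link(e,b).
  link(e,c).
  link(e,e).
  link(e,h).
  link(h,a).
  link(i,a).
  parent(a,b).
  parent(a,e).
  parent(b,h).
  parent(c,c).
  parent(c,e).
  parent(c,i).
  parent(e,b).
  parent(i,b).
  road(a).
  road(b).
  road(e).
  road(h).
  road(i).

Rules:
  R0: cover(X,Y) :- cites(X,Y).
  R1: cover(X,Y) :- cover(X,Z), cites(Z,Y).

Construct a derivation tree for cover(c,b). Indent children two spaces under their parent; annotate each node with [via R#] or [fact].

round 1: derive cover(a,b) via R0 from cites(a,b)
round 1: derive cover(b,i) via R0 from cites(b,i)
round 1: derive cover(c,a) via R0 from cites(c,a)
round 1: derive cover(h,a) via R0 from cites(h,a)
round 1: derive cover(i,e) via R0 from cites(i,e)
round 2: derive cover(a,i) via R1 from cover(a,b), cites(b,i)
round 2: derive cover(b,e) via R1 from cover(b,i), cites(i,e)
round 2: derive cover(c,b) via R1 from cover(c,a), cites(a,b)
round 2: derive cover(h,b) via R1 from cover(h,a), cites(a,b)
round 3: derive cover(a,e) via R1 from cover(a,i), cites(i,e)
round 3: derive cover(c,i) via R1 from cover(c,b), cites(b,i)
round 3: derive cover(h,i) via R1 from cover(h,b), cites(b,i)
round 4: derive cover(c,e) via R1 from cover(c,i), cites(i,e)
round 4: derive cover(h,e) via R1 from cover(h,i), cites(i,e)

cover(c,b)  [via R1]
  cover(c,a)  [via R0]
    cites(c,a)  [fact]
  cites(a,b)  [fact]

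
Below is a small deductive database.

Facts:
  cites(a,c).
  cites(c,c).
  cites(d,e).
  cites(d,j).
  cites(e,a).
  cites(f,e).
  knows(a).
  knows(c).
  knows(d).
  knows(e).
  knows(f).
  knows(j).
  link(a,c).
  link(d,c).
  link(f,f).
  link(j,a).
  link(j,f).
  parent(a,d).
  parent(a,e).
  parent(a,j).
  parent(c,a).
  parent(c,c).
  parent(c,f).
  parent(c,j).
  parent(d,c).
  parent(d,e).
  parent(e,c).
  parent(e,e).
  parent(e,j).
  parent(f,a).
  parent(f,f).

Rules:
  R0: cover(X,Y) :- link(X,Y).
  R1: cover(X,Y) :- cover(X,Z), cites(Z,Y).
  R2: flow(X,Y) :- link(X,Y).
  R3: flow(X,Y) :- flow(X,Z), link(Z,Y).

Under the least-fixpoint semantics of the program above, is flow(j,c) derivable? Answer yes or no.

yes

round 1: derive flow(a,c) via R2 from link(a,c)
round 1: derive flow(d,c) via R2 from link(d,c)
round 1: derive flow(f,f) via R2 from link(f,f)
round 1: derive flow(j,a) via R2 from link(j,a)
round 1: derive flow(j,f) via R2 from link(j,f)
round 2: derive flow(j,c) via R3 from flow(j,a), link(a,c)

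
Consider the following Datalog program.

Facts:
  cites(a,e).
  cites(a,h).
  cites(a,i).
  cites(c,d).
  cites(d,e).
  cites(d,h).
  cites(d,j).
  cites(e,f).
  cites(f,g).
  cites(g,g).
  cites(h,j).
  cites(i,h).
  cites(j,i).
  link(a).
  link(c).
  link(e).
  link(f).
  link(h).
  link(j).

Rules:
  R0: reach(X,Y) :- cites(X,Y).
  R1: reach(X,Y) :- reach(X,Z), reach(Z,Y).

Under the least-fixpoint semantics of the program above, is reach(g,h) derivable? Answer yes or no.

no

round 1: derive reach(a,e) via R0 from cites(a,e)
round 1: derive reach(a,h) via R0 from cites(a,h)
round 1: derive reach(a,i) via R0 from cites(a,i)
round 1: derive reach(c,d) via R0 from cites(c,d)
round 1: derive reach(d,e) via R0 from cites(d,e)
round 1: derive reach(d,h) via R0 from cites(d,h)
round 1: derive reach(d,j) via R0 from cites(d,j)
round 1: derive reach(e,f) via R0 from cites(e,f)
round 1: derive reach(f,g) via R0 from cites(f,g)
round 1: derive reach(g,g) via R0 from cites(g,g)
round 1: derive reach(h,j) via R0 from cites(h,j)
round 1: derive reach(i,h) via R0 from cites(i,h)
round 1: derive reach(j,i) via R0 from cites(j,i)
round 2: derive reach(a,f) via R1 from reach(a,e), reach(e,f)
round 2: derive reach(a,j) via R1 from reach(a,h), reach(h,j)
round 2: derive reach(c,e) via R1 from reach(c,d), reach(d,e)
round 2: derive reach(c,h) via R1 from reach(c,d), reach(d,h)
round 2: derive reach(c,j) via R1 from reach(c,d), reach(d,j)
round 2: derive reach(d,f) via R1 from reach(d,e), reach(e,f)
round 2: derive reach(d,i) via R1 from reach(d,j), reach(j,i)
round 2: derive reach(e,g) via R1 from reach(e,f), reach(f,g)
round 2: derive reach(h,i) via R1 from reach(h,j), reach(j,i)
round 2: derive reach(i,j) via R1 from reach(i,h), reach(h,j)
round 2: derive reach(j,h) via R1 from reach(j,i), reach(i,h)
round 3: derive reach(a,g) via R1 from reach(a,e), reach(e,g)
round 3: derive reach(c,f) via R1 from reach(c,d), reach(d,f)
round 3: derive reach(c,g) via R1 from reach(c,e), reach(e,g)
round 3: derive reach(c,i) via R1 from reach(c,d), reach(d,i)
round 3: derive reach(d,g) via R1 from reach(d,e), reach(e,g)
round 3: derive reach(h,h) via R1 from reach(h,i), reach(i,h)
round 3: derive reach(i,i) via R1 from reach(i,h), reach(h,i)
round 3: derive reach(j,j) via R1 from reach(j,h), reach(h,j)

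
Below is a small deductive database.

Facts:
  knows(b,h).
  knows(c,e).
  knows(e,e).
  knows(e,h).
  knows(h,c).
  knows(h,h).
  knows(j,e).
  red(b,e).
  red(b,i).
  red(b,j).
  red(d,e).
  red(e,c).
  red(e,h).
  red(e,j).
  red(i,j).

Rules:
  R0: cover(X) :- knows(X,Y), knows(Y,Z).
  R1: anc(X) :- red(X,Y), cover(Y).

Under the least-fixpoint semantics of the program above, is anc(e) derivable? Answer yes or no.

yes

round 1: derive cover(b) via R0 from knows(b,h), knows(h,c)
round 1: derive cover(c) via R0 from knows(c,e), knows(e,e)
round 1: derive cover(e) via R0 from knows(e,e), knows(e,e)
round 1: derive cover(h) via R0 from knows(h,c), knows(c,e)
round 1: derive cover(j) via R0 from knows(j,e), knows(e,e)
round 2: derive anc(b) via R1 from red(b,e), cover(e)
round 2: derive anc(d) via R1 from red(d,e), cover(e)
round 2: derive anc(e) via R1 from red(e,c), cover(c)
round 2: derive anc(i) via R1 from red(i,j), cover(j)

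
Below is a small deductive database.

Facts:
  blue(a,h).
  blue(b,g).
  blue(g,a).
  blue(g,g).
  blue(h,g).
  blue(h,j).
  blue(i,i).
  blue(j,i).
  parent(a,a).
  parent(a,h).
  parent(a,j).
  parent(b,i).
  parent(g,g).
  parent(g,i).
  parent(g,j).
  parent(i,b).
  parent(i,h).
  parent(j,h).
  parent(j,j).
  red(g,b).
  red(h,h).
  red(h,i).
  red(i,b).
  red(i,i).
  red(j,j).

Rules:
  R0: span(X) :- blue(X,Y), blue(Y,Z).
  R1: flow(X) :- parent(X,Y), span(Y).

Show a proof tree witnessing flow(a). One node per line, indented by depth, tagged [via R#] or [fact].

flow(a)  [via R1]
  parent(a,a)  [fact]
  span(a)  [via R0]
    blue(a,h)  [fact]
    blue(h,g)  [fact]

round 1: derive span(a) via R0 from blue(a,h), blue(h,g)
round 1: derive span(b) via R0 from blue(b,g), blue(g,a)
round 1: derive span(g) via R0 from blue(g,a), blue(a,h)
round 1: derive span(h) via R0 from blue(h,g), blue(g,a)
round 1: derive span(i) via R0 from blue(i,i), blue(i,i)
round 1: derive span(j) via R0 from blue(j,i), blue(i,i)
round 2: derive flow(a) via R1 from parent(a,a), span(a)
round 2: derive flow(b) via R1 from parent(b,i), span(i)
round 2: derive flow(g) via R1 from parent(g,g), span(g)
round 2: derive flow(i) via R1 from parent(i,b), span(b)
round 2: derive flow(j) via R1 from parent(j,h), span(h)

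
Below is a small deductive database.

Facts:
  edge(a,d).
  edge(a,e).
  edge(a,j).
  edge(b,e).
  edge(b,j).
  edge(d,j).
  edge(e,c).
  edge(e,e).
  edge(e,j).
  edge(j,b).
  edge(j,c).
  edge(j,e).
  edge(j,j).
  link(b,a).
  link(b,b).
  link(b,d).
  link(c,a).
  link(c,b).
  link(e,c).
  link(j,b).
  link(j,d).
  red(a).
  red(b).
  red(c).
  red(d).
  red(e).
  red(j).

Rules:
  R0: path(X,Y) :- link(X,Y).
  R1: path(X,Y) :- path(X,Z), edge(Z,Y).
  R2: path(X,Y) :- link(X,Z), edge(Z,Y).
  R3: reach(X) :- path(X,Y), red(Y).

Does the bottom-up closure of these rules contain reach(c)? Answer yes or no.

yes

round 1: derive path(b,a) via R0 from link(b,a)
round 1: derive path(b,b) via R0 from link(b,b)
round 1: derive path(b,d) via R0 from link(b,d)
round 1: derive path(c,a) via R0 from link(c,a)
round 1: derive path(c,b) via R0 from link(c,b)
round 1: derive path(e,c) via R0 from link(e,c)
round 1: derive path(j,b) via R0 from link(j,b)
round 1: derive path(j,d) via R0 from link(j,d)
round 1: derive path(b,e) via R2 from link(b,a), edge(a,e)
round 1: derive path(b,j) via R2 from link(b,a), edge(a,j)
round 1: derive path(c,d) via R2 from link(c,a), edge(a,d)
round 1: derive path(c,e) via R2 from link(c,a), edge(a,e)
round 1: derive path(c,j) via R2 from link(c,a), edge(a,j)
round 1: derive path(j,e) via R2 from link(j,b), edge(b,e)
round 1: derive path(j,j) via R2 from link(j,b), edge(b,j)
round 2: derive path(b,c) via R1 from path(b,e), edge(e,c)
round 2: derive path(c,c) via R1 from path(c,e), edge(e,c)
round 2: derive path(j,c) via R1 from path(j,e), edge(e,c)
round 2: derive reach(b) via R3 from path(b,a), red(a)
round 2: derive reach(c) via R3 from path(c,a), red(a)
round 2: derive reach(e) via R3 from path(e,c), red(c)
round 2: derive reach(j) via R3 from path(j,b), red(b)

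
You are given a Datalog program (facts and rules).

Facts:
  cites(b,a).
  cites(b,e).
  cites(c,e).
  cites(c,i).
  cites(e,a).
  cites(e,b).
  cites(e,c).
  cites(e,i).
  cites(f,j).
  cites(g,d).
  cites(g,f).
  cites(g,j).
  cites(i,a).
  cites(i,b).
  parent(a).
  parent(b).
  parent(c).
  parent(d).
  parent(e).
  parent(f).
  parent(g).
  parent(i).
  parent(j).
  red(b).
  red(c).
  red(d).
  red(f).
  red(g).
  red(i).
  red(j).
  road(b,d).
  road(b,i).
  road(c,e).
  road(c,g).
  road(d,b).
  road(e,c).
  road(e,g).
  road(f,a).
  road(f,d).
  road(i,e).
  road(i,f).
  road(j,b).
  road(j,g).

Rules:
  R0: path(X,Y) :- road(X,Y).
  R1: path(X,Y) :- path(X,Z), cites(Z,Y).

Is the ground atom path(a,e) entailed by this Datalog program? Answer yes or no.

round 1: derive path(b,d) via R0 from road(b,d)
round 1: derive path(b,i) via R0 from road(b,i)
round 1: derive path(c,e) via R0 from road(c,e)
round 1: derive path(c,g) via R0 from road(c,g)
round 1: derive path(d,b) via R0 from road(d,b)
round 1: derive path(e,c) via R0 from road(e,c)
round 1: derive path(e,g) via R0 from road(e,g)
round 1: derive path(f,a) via R0 from road(f,a)
round 1: derive path(f,d) via R0 from road(f,d)
round 1: derive path(i,e) via R0 from road(i,e)
round 1: derive path(i,f) via R0 from road(i,f)
round 1: derive path(j,b) via R0 from road(j,b)
round 1: derive path(j,g) via R0 from road(j,g)
round 2: derive path(b,a) via R1 from path(b,i), cites(i,a)
round 2: derive path(b,b) via R1 from path(b,i), cites(i,b)
round 2: derive path(c,a) via R1 from path(c,e), cites(e,a)
round 2: derive path(c,b) via R1 from path(c,e), cites(e,b)
round 2: derive path(c,c) via R1 from path(c,e), cites(e,c)
round 2: derive path(c,d) via R1 from path(c,g), cites(g,d)
round 2: derive path(c,f) via R1 from path(c,g), cites(g,f)
round 2: derive path(c,i) via R1 from path(c,e), cites(e,i)
round 2: derive path(c,j) via R1 from path(c,g), cites(g,j)
round 2: derive path(d,a) via R1 from path(d,b), cites(b,a)
round 2: derive path(d,e) via R1 from path(d,b), cites(b,e)
round 2: derive path(e,d) via R1 from path(e,g), cites(g,d)
round 2: derive path(e,e) via R1 from path(e,c), cites(c,e)
round 2: derive path(e,f) via R1 from path(e,g), cites(g,f)
round 2: derive path(e,i) via R1 from path(e,c), cites(c,i)
round 2: derive path(e,j) via R1 from path(e,g), cites(g,j)
round 2: derive path(i,a) via R1 from path(i,e), cites(e,a)
round 2: derive path(i,b) via R1 from path(i,e), cites(e,b)
round 2: derive path(i,c) via R1 from path(i,e), cites(e,c)
round 2: derive path(i,i) via R1 from path(i,e), cites(e,i)
round 2: derive path(i,j) via R1 from path(i,f), cites(f,j)
round 2: derive path(j,a) via R1 from path(j,b), cites(b,a)
round 2: derive path(j,d) via R1 from path(j,g), cites(g,d)
round 2: derive path(j,e) via R1 from path(j,b), cites(b,e)
round 2: derive path(j,f) via R1 from path(j,g), cites(g,f)
round 2: derive path(j,j) via R1 from path(j,g), cites(g,j)
round 3: derive path(b,e) via R1 from path(b,b), cites(b,e)
round 3: derive path(d,c) via R1 from path(d,e), cites(e,c)
round 3: derive path(d,i) via R1 from path(d,e), cites(e,i)
round 3: derive path(e,a) via R1 from path(e,e), cites(e,a)
round 3: derive path(e,b) via R1 from path(e,e), cites(e,b)
round 3: derive path(j,c) via R1 from path(j,e), cites(e,c)
round 3: derive path(j,i) via R1 from path(j,e), cites(e,i)
round 4: derive path(b,c) via R1 from path(b,e), cites(e,c)

no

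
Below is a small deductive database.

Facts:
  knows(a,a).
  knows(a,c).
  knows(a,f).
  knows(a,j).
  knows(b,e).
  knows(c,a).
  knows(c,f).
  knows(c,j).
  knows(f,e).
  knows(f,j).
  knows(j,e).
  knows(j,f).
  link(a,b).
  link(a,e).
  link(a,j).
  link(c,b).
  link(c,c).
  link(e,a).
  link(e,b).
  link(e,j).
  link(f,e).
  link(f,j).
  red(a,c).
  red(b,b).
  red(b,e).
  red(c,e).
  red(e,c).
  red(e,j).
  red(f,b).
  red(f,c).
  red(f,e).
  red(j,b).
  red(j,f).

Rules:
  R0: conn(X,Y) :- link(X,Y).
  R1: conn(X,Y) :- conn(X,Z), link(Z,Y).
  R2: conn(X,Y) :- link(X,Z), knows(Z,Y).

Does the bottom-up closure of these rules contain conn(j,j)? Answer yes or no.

round 1: derive conn(a,b) via R0 from link(a,b)
round 1: derive conn(a,e) via R0 from link(a,e)
round 1: derive conn(a,j) via R0 from link(a,j)
round 1: derive conn(c,b) via R0 from link(c,b)
round 1: derive conn(c,c) via R0 from link(c,c)
round 1: derive conn(e,a) via R0 from link(e,a)
round 1: derive conn(e,b) via R0 from link(e,b)
round 1: derive conn(e,j) via R0 from link(e,j)
round 1: derive conn(f,e) via R0 from link(f,e)
round 1: derive conn(f,j) via R0 from link(f,j)
round 1: derive conn(a,f) via R2 from link(a,j), knows(j,f)
round 1: derive conn(c,a) via R2 from link(c,c), knows(c,a)
round 1: derive conn(c,e) via R2 from link(c,b), knows(b,e)
round 1: derive conn(c,f) via R2 from link(c,c), knows(c,f)
round 1: derive conn(c,j) via R2 from link(c,c), knows(c,j)
round 1: derive conn(e,c) via R2 from link(e,a), knows(a,c)
round 1: derive conn(e,e) via R2 from link(e,b), knows(b,e)
round 1: derive conn(e,f) via R2 from link(e,a), knows(a,f)
round 1: derive conn(f,f) via R2 from link(f,j), knows(j,f)
round 2: derive conn(a,a) via R1 from conn(a,e), link(e,a)
round 2: derive conn(f,a) via R1 from conn(f,e), link(e,a)
round 2: derive conn(f,b) via R1 from conn(f,e), link(e,b)

no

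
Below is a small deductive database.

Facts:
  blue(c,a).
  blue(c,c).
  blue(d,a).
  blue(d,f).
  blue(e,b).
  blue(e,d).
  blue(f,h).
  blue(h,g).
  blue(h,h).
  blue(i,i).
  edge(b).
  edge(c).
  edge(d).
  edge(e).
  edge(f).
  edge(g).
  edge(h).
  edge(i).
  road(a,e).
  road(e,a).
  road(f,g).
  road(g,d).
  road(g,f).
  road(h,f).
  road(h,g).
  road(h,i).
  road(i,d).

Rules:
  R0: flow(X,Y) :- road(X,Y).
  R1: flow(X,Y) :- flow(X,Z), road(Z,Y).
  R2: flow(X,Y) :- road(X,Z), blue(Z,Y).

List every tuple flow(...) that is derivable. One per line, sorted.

round 1: derive flow(a,e) via R0 from road(a,e)
round 1: derive flow(e,a) via R0 from road(e,a)
round 1: derive flow(f,g) via R0 from road(f,g)
round 1: derive flow(g,d) via R0 from road(g,d)
round 1: derive flow(g,f) via R0 from road(g,f)
round 1: derive flow(h,f) via R0 from road(h,f)
round 1: derive flow(h,g) via R0 from road(h,g)
round 1: derive flow(h,i) via R0 from road(h,i)
round 1: derive flow(i,d) via R0 from road(i,d)
round 1: derive flow(a,b) via R2 from road(a,e), blue(e,b)
round 1: derive flow(a,d) via R2 from road(a,e), blue(e,d)
round 1: derive flow(g,a) via R2 from road(g,d), blue(d,a)
round 1: derive flow(g,h) via R2 from road(g,f), blue(f,h)
round 1: derive flow(h,h) via R2 from road(h,f), blue(f,h)
round 1: derive flow(i,a) via R2 from road(i,d), blue(d,a)
round 1: derive flow(i,f) via R2 from road(i,d), blue(d,f)
round 2: derive flow(a,a) via R1 from flow(a,e), road(e,a)
round 2: derive flow(e,e) via R1 from flow(e,a), road(a,e)
round 2: derive flow(f,d) via R1 from flow(f,g), road(g,d)
round 2: derive flow(f,f) via R1 from flow(f,g), road(g,f)
round 2: derive flow(g,e) via R1 from flow(g,a), road(a,e)
round 2: derive flow(g,g) via R1 from flow(g,f), road(f,g)
round 2: derive flow(g,i) via R1 from flow(g,h), road(h,i)
round 2: derive flow(h,d) via R1 from flow(h,g), road(g,d)
round 2: derive flow(i,e) via R1 from flow(i,a), road(a,e)
round 2: derive flow(i,g) via R1 from flow(i,f), road(f,g)

flow(a,a)
flow(a,b)
flow(a,d)
flow(a,e)
flow(e,a)
flow(e,e)
flow(f,d)
flow(f,f)
flow(f,g)
flow(g,a)
flow(g,d)
flow(g,e)
flow(g,f)
flow(g,g)
flow(g,h)
flow(g,i)
flow(h,d)
flow(h,f)
flow(h,g)
flow(h,h)
flow(h,i)
flow(i,a)
flow(i,d)
flow(i,e)
flow(i,f)
flow(i,g)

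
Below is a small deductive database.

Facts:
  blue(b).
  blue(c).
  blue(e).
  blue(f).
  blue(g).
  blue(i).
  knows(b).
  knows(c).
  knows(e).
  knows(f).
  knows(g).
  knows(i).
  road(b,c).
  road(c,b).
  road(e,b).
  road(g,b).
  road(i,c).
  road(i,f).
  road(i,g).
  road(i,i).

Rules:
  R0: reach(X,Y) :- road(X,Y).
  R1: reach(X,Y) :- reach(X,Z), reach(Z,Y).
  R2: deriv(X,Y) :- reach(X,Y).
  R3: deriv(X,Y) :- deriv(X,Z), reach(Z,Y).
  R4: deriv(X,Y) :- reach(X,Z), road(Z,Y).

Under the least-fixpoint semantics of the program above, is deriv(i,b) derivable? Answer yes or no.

round 1: derive reach(b,c) via R0 from road(b,c)
round 1: derive reach(c,b) via R0 from road(c,b)
round 1: derive reach(e,b) via R0 from road(e,b)
round 1: derive reach(g,b) via R0 from road(g,b)
round 1: derive reach(i,c) via R0 from road(i,c)
round 1: derive reach(i,f) via R0 from road(i,f)
round 1: derive reach(i,g) via R0 from road(i,g)
round 1: derive reach(i,i) via R0 from road(i,i)
round 2: derive reach(b,b) via R1 from reach(b,c), reach(c,b)
round 2: derive reach(c,c) via R1 from reach(c,b), reach(b,c)
round 2: derive reach(e,c) via R1 from reach(e,b), reach(b,c)
round 2: derive reach(g,c) via R1 from reach(g,b), reach(b,c)
round 2: derive reach(i,b) via R1 from reach(i,c), reach(c,b)
round 2: derive deriv(b,c) via R2 from reach(b,c)
round 2: derive deriv(c,b) via R2 from reach(c,b)
round 2: derive deriv(e,b) via R2 from reach(e,b)
round 2: derive deriv(g,b) via R2 from reach(g,b)
round 2: derive deriv(i,c) via R2 from reach(i,c)
round 2: derive deriv(i,f) via R2 from reach(i,f)
round 2: derive deriv(i,g) via R2 from reach(i,g)
round 2: derive deriv(i,i) via R2 from reach(i,i)
round 2: derive deriv(b,b) via R4 from reach(b,c), road(c,b)
round 2: derive deriv(c,c) via R4 from reach(c,b), road(b,c)
round 2: derive deriv(e,c) via R4 from reach(e,b), road(b,c)
round 2: derive deriv(g,c) via R4 from reach(g,b), road(b,c)
round 2: derive deriv(i,b) via R4 from reach(i,c), road(c,b)

yes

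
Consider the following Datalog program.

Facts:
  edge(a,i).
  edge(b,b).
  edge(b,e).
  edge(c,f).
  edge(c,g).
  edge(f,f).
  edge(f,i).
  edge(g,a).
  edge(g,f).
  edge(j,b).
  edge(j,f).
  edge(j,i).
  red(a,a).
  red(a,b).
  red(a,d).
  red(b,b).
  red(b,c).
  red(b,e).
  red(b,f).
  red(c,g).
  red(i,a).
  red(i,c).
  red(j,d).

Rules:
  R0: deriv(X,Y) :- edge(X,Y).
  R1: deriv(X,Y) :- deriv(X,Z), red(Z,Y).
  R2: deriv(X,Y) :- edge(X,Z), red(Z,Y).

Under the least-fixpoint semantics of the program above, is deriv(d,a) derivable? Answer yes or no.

round 1: derive deriv(a,i) via R0 from edge(a,i)
round 1: derive deriv(b,b) via R0 from edge(b,b)
round 1: derive deriv(b,e) via R0 from edge(b,e)
round 1: derive deriv(c,f) via R0 from edge(c,f)
round 1: derive deriv(c,g) via R0 from edge(c,g)
round 1: derive deriv(f,f) via R0 from edge(f,f)
round 1: derive deriv(f,i) via R0 from edge(f,i)
round 1: derive deriv(g,a) via R0 from edge(g,a)
round 1: derive deriv(g,f) via R0 from edge(g,f)
round 1: derive deriv(j,b) via R0 from edge(j,b)
round 1: derive deriv(j,f) via R0 from edge(j,f)
round 1: derive deriv(j,i) via R0 from edge(j,i)
round 1: derive deriv(a,a) via R2 from edge(a,i), red(i,a)
round 1: derive deriv(a,c) via R2 from edge(a,i), red(i,c)
round 1: derive deriv(b,c) via R2 from edge(b,b), red(b,c)
round 1: derive deriv(b,f) via R2 from edge(b,b), red(b,f)
round 1: derive deriv(f,a) via R2 from edge(f,i), red(i,a)
round 1: derive deriv(f,c) via R2 from edge(f,i), red(i,c)
round 1: derive deriv(g,b) via R2 from edge(g,a), red(a,b)
round 1: derive deriv(g,d) via R2 from edge(g,a), red(a,d)
round 1: derive deriv(j,a) via R2 from edge(j,i), red(i,a)
round 1: derive deriv(j,c) via R2 from edge(j,b), red(b,c)
round 1: derive deriv(j,e) via R2 from edge(j,b), red(b,e)
round 2: derive deriv(a,b) via R1 from deriv(a,a), red(a,b)
round 2: derive deriv(a,d) via R1 from deriv(a,a), red(a,d)
round 2: derive deriv(a,g) via R1 from deriv(a,c), red(c,g)
round 2: derive deriv(b,g) via R1 from deriv(b,c), red(c,g)
round 2: derive deriv(f,b) via R1 from deriv(f,a), red(a,b)
round 2: derive deriv(f,d) via R1 from deriv(f,a), red(a,d)
round 2: derive deriv(f,g) via R1 from deriv(f,c), red(c,g)
round 2: derive deriv(g,c) via R1 from deriv(g,b), red(b,c)
round 2: derive deriv(g,e) via R1 from deriv(g,b), red(b,e)
round 2: derive deriv(j,d) via R1 from deriv(j,a), red(a,d)
round 2: derive deriv(j,g) via R1 from deriv(j,c), red(c,g)
round 3: derive deriv(a,e) via R1 from deriv(a,b), red(b,e)
round 3: derive deriv(a,f) via R1 from deriv(a,b), red(b,f)
round 3: derive deriv(f,e) via R1 from deriv(f,b), red(b,e)
round 3: derive deriv(g,g) via R1 from deriv(g,c), red(c,g)

no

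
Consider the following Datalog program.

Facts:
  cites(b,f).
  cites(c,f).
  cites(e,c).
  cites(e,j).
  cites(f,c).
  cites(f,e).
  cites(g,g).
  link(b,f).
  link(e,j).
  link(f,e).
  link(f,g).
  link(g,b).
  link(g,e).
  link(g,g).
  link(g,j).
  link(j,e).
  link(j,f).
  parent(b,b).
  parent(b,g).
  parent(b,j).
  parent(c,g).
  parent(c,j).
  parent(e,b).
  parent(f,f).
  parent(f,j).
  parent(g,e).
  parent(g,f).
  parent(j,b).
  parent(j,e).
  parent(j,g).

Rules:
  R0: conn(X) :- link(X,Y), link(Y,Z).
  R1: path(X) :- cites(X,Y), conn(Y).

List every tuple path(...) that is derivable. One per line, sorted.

round 1: derive conn(b) via R0 from link(b,f), link(f,e)
round 1: derive conn(e) via R0 from link(e,j), link(j,e)
round 1: derive conn(f) via R0 from link(f,e), link(e,j)
round 1: derive conn(g) via R0 from link(g,b), link(b,f)
round 1: derive conn(j) via R0 from link(j,e), link(e,j)
round 2: derive path(b) via R1 from cites(b,f), conn(f)
round 2: derive path(c) via R1 from cites(c,f), conn(f)
round 2: derive path(e) via R1 from cites(e,j), conn(j)
round 2: derive path(f) via R1 from cites(f,e), conn(e)
round 2: derive path(g) via R1 from cites(g,g), conn(g)

path(b)
path(c)
path(e)
path(f)
path(g)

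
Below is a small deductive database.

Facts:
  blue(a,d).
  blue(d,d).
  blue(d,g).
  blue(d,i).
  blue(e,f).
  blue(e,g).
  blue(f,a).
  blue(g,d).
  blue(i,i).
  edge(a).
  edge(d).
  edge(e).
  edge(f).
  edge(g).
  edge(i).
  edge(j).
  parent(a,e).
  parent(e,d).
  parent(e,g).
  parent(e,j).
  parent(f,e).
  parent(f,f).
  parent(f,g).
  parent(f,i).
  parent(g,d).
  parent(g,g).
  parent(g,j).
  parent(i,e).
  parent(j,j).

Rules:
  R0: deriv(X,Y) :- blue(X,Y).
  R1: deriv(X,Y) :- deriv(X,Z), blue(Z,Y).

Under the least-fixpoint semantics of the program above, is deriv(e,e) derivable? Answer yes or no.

round 1: derive deriv(a,d) via R0 from blue(a,d)
round 1: derive deriv(d,d) via R0 from blue(d,d)
round 1: derive deriv(d,g) via R0 from blue(d,g)
round 1: derive deriv(d,i) via R0 from blue(d,i)
round 1: derive deriv(e,f) via R0 from blue(e,f)
round 1: derive deriv(e,g) via R0 from blue(e,g)
round 1: derive deriv(f,a) via R0 from blue(f,a)
round 1: derive deriv(g,d) via R0 from blue(g,d)
round 1: derive deriv(i,i) via R0 from blue(i,i)
round 2: derive deriv(a,g) via R1 from deriv(a,d), blue(d,g)
round 2: derive deriv(a,i) via R1 from deriv(a,d), blue(d,i)
round 2: derive deriv(e,a) via R1 from deriv(e,f), blue(f,a)
round 2: derive deriv(e,d) via R1 from deriv(e,g), blue(g,d)
round 2: derive deriv(f,d) via R1 from deriv(f,a), blue(a,d)
round 2: derive deriv(g,g) via R1 from deriv(g,d), blue(d,g)
round 2: derive deriv(g,i) via R1 from deriv(g,d), blue(d,i)
round 3: derive deriv(e,i) via R1 from deriv(e,d), blue(d,i)
round 3: derive deriv(f,g) via R1 from deriv(f,d), blue(d,g)
round 3: derive deriv(f,i) via R1 from deriv(f,d), blue(d,i)

no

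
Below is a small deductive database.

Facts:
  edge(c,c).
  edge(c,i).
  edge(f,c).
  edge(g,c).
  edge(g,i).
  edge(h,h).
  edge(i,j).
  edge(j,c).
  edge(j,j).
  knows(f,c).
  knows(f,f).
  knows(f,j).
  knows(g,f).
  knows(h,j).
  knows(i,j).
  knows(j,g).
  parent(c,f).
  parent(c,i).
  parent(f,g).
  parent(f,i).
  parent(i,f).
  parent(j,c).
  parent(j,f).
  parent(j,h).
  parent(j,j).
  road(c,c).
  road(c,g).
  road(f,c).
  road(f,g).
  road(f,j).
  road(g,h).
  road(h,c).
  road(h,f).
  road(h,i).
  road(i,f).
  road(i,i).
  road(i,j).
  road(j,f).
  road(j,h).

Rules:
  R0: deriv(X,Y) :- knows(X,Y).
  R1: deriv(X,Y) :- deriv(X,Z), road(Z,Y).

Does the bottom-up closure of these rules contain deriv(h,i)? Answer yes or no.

round 1: derive deriv(f,c) via R0 from knows(f,c)
round 1: derive deriv(f,f) via R0 from knows(f,f)
round 1: derive deriv(f,j) via R0 from knows(f,j)
round 1: derive deriv(g,f) via R0 from knows(g,f)
round 1: derive deriv(h,j) via R0 from knows(h,j)
round 1: derive deriv(i,j) via R0 from knows(i,j)
round 1: derive deriv(j,g) via R0 from knows(j,g)
round 2: derive deriv(f,g) via R1 from deriv(f,c), road(c,g)
round 2: derive deriv(f,h) via R1 from deriv(f,j), road(j,h)
round 2: derive deriv(g,c) via R1 from deriv(g,f), road(f,c)
round 2: derive deriv(g,g) via R1 from deriv(g,f), road(f,g)
round 2: derive deriv(g,j) via R1 from deriv(g,f), road(f,j)
round 2: derive deriv(h,f) via R1 from deriv(h,j), road(j,f)
round 2: derive deriv(h,h) via R1 from deriv(h,j), road(j,h)
round 2: derive deriv(i,f) via R1 from deriv(i,j), road(j,f)
round 2: derive deriv(i,h) via R1 from deriv(i,j), road(j,h)
round 2: derive deriv(j,h) via R1 from deriv(j,g), road(g,h)
round 3: derive deriv(f,i) via R1 from deriv(f,h), road(h,i)
round 3: derive deriv(g,h) via R1 from deriv(g,g), road(g,h)
round 3: derive deriv(h,c) via R1 from deriv(h,f), road(f,c)
round 3: derive deriv(h,g) via R1 from deriv(h,f), road(f,g)
round 3: derive deriv(h,i) via R1 from deriv(h,h), road(h,i)
round 3: derive deriv(i,c) via R1 from deriv(i,f), road(f,c)
round 3: derive deriv(i,g) via R1 from deriv(i,f), road(f,g)
round 3: derive deriv(i,i) via R1 from deriv(i,h), road(h,i)
round 3: derive deriv(j,c) via R1 from deriv(j,h), road(h,c)
round 3: derive deriv(j,f) via R1 from deriv(j,h), road(h,f)
round 3: derive deriv(j,i) via R1 from deriv(j,h), road(h,i)
round 4: derive deriv(g,i) via R1 from deriv(g,h), road(h,i)
round 4: derive deriv(j,j) via R1 from deriv(j,f), road(f,j)

yes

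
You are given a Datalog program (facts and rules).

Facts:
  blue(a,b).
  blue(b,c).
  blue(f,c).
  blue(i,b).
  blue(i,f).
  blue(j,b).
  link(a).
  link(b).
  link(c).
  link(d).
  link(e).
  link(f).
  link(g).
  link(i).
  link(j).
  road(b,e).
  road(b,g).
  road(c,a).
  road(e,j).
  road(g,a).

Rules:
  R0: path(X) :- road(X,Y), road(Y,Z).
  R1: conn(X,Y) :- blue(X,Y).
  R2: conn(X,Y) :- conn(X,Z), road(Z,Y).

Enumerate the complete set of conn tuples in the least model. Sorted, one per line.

round 1: derive conn(a,b) via R1 from blue(a,b)
round 1: derive conn(b,c) via R1 from blue(b,c)
round 1: derive conn(f,c) via R1 from blue(f,c)
round 1: derive conn(i,b) via R1 from blue(i,b)
round 1: derive conn(i,f) via R1 from blue(i,f)
round 1: derive conn(j,b) via R1 from blue(j,b)
round 2: derive conn(a,e) via R2 from conn(a,b), road(b,e)
round 2: derive conn(a,g) via R2 from conn(a,b), road(b,g)
round 2: derive conn(b,a) via R2 from conn(b,c), road(c,a)
round 2: derive conn(f,a) via R2 from conn(f,c), road(c,a)
round 2: derive conn(i,e) via R2 from conn(i,b), road(b,e)
round 2: derive conn(i,g) via R2 from conn(i,b), road(b,g)
round 2: derive conn(j,e) via R2 from conn(j,b), road(b,e)
round 2: derive conn(j,g) via R2 from conn(j,b), road(b,g)
round 3: derive conn(a,a) via R2 from conn(a,g), road(g,a)
round 3: derive conn(a,j) via R2 from conn(a,e), road(e,j)
round 3: derive conn(i,a) via R2 from conn(i,g), road(g,a)
round 3: derive conn(i,j) via R2 from conn(i,e), road(e,j)
round 3: derive conn(j,a) via R2 from conn(j,g), road(g,a)
round 3: derive conn(j,j) via R2 from conn(j,e), road(e,j)

conn(a,a)
conn(a,b)
conn(a,e)
conn(a,g)
conn(a,j)
conn(b,a)
conn(b,c)
conn(f,a)
conn(f,c)
conn(i,a)
conn(i,b)
conn(i,e)
conn(i,f)
conn(i,g)
conn(i,j)
conn(j,a)
conn(j,b)
conn(j,e)
conn(j,g)
conn(j,j)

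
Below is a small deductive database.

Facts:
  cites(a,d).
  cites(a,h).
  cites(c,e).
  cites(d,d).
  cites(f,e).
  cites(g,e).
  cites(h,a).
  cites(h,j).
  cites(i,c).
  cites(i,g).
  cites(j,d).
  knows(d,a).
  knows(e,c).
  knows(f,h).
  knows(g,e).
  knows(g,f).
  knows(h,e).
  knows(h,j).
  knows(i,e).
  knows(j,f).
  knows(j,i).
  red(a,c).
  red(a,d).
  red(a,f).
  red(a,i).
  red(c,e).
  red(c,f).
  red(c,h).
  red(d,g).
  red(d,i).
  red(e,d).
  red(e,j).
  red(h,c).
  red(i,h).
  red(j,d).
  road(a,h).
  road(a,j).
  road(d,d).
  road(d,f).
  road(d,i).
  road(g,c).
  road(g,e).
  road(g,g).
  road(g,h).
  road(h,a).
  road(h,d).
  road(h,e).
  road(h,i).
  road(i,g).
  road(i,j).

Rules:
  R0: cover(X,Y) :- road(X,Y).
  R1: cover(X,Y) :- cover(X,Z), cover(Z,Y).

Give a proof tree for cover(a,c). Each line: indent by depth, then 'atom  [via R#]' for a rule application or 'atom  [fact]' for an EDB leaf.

cover(a,c)  [via R1]
  cover(a,i)  [via R1]
    cover(a,h)  [via R0]
      road(a,h)  [fact]
    cover(h,i)  [via R0]
      road(h,i)  [fact]
  cover(i,c)  [via R1]
    cover(i,g)  [via R0]
      road(i,g)  [fact]
    cover(g,c)  [via R0]
      road(g,c)  [fact]

round 1: derive cover(a,h) via R0 from road(a,h)
round 1: derive cover(a,j) via R0 from road(a,j)
round 1: derive cover(d,d) via R0 from road(d,d)
round 1: derive cover(d,f) via R0 from road(d,f)
round 1: derive cover(d,i) via R0 from road(d,i)
round 1: derive cover(g,c) via R0 from road(g,c)
round 1: derive cover(g,e) via R0 from road(g,e)
round 1: derive cover(g,g) via R0 from road(g,g)
round 1: derive cover(g,h) via R0 from road(g,h)
round 1: derive cover(h,a) via R0 from road(h,a)
round 1: derive cover(h,d) via R0 from road(h,d)
round 1: derive cover(h,e) via R0 from road(h,e)
round 1: derive cover(h,i) via R0 from road(h,i)
round 1: derive cover(i,g) via R0 from road(i,g)
round 1: derive cover(i,j) via R0 from road(i,j)
round 2: derive cover(a,a) via R1 from cover(a,h), cover(h,a)
round 2: derive cover(a,d) via R1 from cover(a,h), cover(h,d)
round 2: derive cover(a,e) via R1 from cover(a,h), cover(h,e)
round 2: derive cover(a,i) via R1 from cover(a,h), cover(h,i)
round 2: derive cover(d,g) via R1 from cover(d,i), cover(i,g)
round 2: derive cover(d,j) via R1 from cover(d,i), cover(i,j)
round 2: derive cover(g,a) via R1 from cover(g,h), cover(h,a)
round 2: derive cover(g,d) via R1 from cover(g,h), cover(h,d)
round 2: derive cover(g,i) via R1 from cover(g,h), cover(h,i)
round 2: derive cover(h,f) via R1 from cover(h,d), cover(d,f)
round 2: derive cover(h,g) via R1 from cover(h,i), cover(i,g)
round 2: derive cover(h,h) via R1 from cover(h,a), cover(a,h)
round 2: derive cover(h,j) via R1 from cover(h,a), cover(a,j)
round 2: derive cover(i,c) via R1 from cover(i,g), cover(g,c)
round 2: derive cover(i,e) via R1 from cover(i,g), cover(g,e)
round 2: derive cover(i,h) via R1 from cover(i,g), cover(g,h)
round 3: derive cover(a,c) via R1 from cover(a,i), cover(i,c)
round 3: derive cover(a,f) via R1 from cover(a,d), cover(d,f)
round 3: derive cover(a,g) via R1 from cover(a,d), cover(d,g)
round 3: derive cover(d,a) via R1 from cover(d,g), cover(g,a)
round 3: derive cover(d,c) via R1 from cover(d,g), cover(g,c)
round 3: derive cover(d,e) via R1 from cover(d,g), cover(g,e)
round 3: derive cover(d,h) via R1 from cover(d,g), cover(g,h)
round 3: derive cover(g,f) via R1 from cover(g,d), cover(d,f)
round 3: derive cover(g,j) via R1 from cover(g,a), cover(a,j)
round 3: derive cover(h,c) via R1 from cover(h,g), cover(g,c)
round 3: derive cover(i,a) via R1 from cover(i,g), cover(g,a)
round 3: derive cover(i,d) via R1 from cover(i,g), cover(g,d)
round 3: derive cover(i,f) via R1 from cover(i,h), cover(h,f)
round 3: derive cover(i,i) via R1 from cover(i,g), cover(g,i)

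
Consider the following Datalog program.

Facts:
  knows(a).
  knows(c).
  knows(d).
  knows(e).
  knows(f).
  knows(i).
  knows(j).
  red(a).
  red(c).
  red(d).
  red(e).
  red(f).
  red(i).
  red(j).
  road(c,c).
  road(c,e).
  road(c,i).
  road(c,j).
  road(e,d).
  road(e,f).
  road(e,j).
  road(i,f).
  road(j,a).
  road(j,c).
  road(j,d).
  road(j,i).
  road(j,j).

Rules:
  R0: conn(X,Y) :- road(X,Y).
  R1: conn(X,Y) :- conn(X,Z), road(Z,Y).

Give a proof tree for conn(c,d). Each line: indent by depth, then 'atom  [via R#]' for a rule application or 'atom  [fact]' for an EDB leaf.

conn(c,d)  [via R1]
  conn(c,e)  [via R0]
    road(c,e)  [fact]
  road(e,d)  [fact]

round 1: derive conn(c,c) via R0 from road(c,c)
round 1: derive conn(c,e) via R0 from road(c,e)
round 1: derive conn(c,i) via R0 from road(c,i)
round 1: derive conn(c,j) via R0 from road(c,j)
round 1: derive conn(e,d) via R0 from road(e,d)
round 1: derive conn(e,f) via R0 from road(e,f)
round 1: derive conn(e,j) via R0 from road(e,j)
round 1: derive conn(i,f) via R0 from road(i,f)
round 1: derive conn(j,a) via R0 from road(j,a)
round 1: derive conn(j,c) via R0 from road(j,c)
round 1: derive conn(j,d) via R0 from road(j,d)
round 1: derive conn(j,i) via R0 from road(j,i)
round 1: derive conn(j,j) via R0 from road(j,j)
round 2: derive conn(c,a) via R1 from conn(c,j), road(j,a)
round 2: derive conn(c,d) via R1 from conn(c,e), road(e,d)
round 2: derive conn(c,f) via R1 from conn(c,e), road(e,f)
round 2: derive conn(e,a) via R1 from conn(e,j), road(j,a)
round 2: derive conn(e,c) via R1 from conn(e,j), road(j,c)
round 2: derive conn(e,i) via R1 from conn(e,j), road(j,i)
round 2: derive conn(j,e) via R1 from conn(j,c), road(c,e)
round 2: derive conn(j,f) via R1 from conn(j,i), road(i,f)
round 3: derive conn(e,e) via R1 from conn(e,c), road(c,e)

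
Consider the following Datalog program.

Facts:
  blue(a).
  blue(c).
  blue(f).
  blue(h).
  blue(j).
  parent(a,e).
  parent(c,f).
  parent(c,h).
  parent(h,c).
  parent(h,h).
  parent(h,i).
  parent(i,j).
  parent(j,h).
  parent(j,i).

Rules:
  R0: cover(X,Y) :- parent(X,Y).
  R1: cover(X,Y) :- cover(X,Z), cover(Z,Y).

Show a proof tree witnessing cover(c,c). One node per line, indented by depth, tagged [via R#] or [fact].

cover(c,c)  [via R1]
  cover(c,h)  [via R0]
    parent(c,h)  [fact]
  cover(h,c)  [via R0]
    parent(h,c)  [fact]

round 1: derive cover(a,e) via R0 from parent(a,e)
round 1: derive cover(c,f) via R0 from parent(c,f)
round 1: derive cover(c,h) via R0 from parent(c,h)
round 1: derive cover(h,c) via R0 from parent(h,c)
round 1: derive cover(h,h) via R0 from parent(h,h)
round 1: derive cover(h,i) via R0 from parent(h,i)
round 1: derive cover(i,j) via R0 from parent(i,j)
round 1: derive cover(j,h) via R0 from parent(j,h)
round 1: derive cover(j,i) via R0 from parent(j,i)
round 2: derive cover(c,c) via R1 from cover(c,h), cover(h,c)
round 2: derive cover(c,i) via R1 from cover(c,h), cover(h,i)
round 2: derive cover(h,f) via R1 from cover(h,c), cover(c,f)
round 2: derive cover(h,j) via R1 from cover(h,i), cover(i,j)
round 2: derive cover(i,h) via R1 from cover(i,j), cover(j,h)
round 2: derive cover(i,i) via R1 from cover(i,j), cover(j,i)
round 2: derive cover(j,c) via R1 from cover(j,h), cover(h,c)
round 2: derive cover(j,j) via R1 from cover(j,i), cover(i,j)
round 3: derive cover(c,j) via R1 from cover(c,h), cover(h,j)
round 3: derive cover(i,c) via R1 from cover(i,h), cover(h,c)
round 3: derive cover(i,f) via R1 from cover(i,h), cover(h,f)
round 3: derive cover(j,f) via R1 from cover(j,c), cover(c,f)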